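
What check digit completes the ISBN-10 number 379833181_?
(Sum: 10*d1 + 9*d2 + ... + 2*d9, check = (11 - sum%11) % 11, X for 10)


Weighted sum: 284
284 mod 11 = 9

Check digit: 2


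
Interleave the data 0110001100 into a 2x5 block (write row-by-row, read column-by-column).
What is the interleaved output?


Matrix:
  01100
  01100
Read columns: 0011110000

0011110000


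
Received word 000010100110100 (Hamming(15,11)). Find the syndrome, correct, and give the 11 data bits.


Syndrome = 14: error at position 14

Data: 01010110110 (corrected bit 14)


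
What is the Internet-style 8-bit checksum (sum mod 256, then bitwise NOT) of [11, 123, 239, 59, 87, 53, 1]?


Sum = 573 mod 256 = 61
Complement = 194

194


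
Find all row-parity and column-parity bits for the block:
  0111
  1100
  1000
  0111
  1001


Row parities: 10110
Column parities: 1101

Row P: 10110, Col P: 1101, Corner: 1


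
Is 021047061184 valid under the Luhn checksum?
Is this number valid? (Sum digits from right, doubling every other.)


Luhn sum = 39
39 mod 10 = 9

Invalid (Luhn sum mod 10 = 9)


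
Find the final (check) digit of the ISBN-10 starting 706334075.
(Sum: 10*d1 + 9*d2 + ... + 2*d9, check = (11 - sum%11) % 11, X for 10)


Weighted sum: 208
208 mod 11 = 10

Check digit: 1


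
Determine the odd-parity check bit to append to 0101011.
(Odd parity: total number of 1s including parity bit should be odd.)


Number of 1s in data: 4
Parity bit: 1

1


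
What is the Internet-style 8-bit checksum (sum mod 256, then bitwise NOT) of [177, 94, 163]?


Sum = 434 mod 256 = 178
Complement = 77

77


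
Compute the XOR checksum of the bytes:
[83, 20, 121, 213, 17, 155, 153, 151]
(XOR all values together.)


XOR chain: 83 ^ 20 ^ 121 ^ 213 ^ 17 ^ 155 ^ 153 ^ 151 = 111

111


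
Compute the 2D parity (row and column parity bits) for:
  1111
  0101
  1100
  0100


Row parities: 0001
Column parities: 0010

Row P: 0001, Col P: 0010, Corner: 1


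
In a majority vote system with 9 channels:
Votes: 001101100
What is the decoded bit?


Ones: 4 out of 9
Threshold: 5

0 (4/9 voted 1)


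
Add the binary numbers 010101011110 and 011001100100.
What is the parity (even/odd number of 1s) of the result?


010101011110 = 1374
011001100100 = 1636
Sum = 3010 = 101111000010
1s count = 6

even parity (6 ones in 101111000010)


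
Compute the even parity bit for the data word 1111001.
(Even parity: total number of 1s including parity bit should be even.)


Number of 1s in data: 5
Parity bit: 1

1


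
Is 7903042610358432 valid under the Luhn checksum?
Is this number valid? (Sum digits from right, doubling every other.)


Luhn sum = 63
63 mod 10 = 3

Invalid (Luhn sum mod 10 = 3)


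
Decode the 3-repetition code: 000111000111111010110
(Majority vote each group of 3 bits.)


Groups: 000, 111, 000, 111, 111, 010, 110
Majority votes: 0101101

0101101


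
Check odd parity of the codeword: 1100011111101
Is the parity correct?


Number of 1s: 9

Yes, parity is correct (9 ones)


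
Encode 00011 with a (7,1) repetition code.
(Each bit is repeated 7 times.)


Each bit -> 7 copies

00000000000000000000011111111111111


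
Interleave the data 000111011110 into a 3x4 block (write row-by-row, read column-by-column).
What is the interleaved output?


Matrix:
  0001
  1101
  1110
Read columns: 011011001110

011011001110


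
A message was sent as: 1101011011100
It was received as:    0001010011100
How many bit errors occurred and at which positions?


XOR: 1100001000000

3 error(s) at position(s): 0, 1, 6


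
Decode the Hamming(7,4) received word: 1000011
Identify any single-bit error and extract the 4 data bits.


Syndrome = 0: no error detected

Data: 0011 (no errors)


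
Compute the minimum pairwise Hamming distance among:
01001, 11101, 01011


Comparing all pairs, minimum distance: 1
Can detect 0 errors, correct 0 errors

1


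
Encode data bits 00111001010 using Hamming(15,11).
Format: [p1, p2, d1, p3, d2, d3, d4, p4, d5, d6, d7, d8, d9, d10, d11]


Parity bits: p1=0, p2=1, p3=0, p4=1

010001111001010


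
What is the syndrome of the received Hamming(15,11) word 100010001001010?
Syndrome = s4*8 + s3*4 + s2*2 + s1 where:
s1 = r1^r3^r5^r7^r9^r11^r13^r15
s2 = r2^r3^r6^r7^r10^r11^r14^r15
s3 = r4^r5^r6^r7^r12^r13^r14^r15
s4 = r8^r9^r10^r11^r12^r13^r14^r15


s1=1, s2=1, s3=1, s4=1

Syndrome = 15 (error at position 15)


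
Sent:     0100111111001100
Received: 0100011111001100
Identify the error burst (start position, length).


XOR: 0000100000000000

Burst at position 4, length 1


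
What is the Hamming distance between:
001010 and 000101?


XOR: 001111
Count of 1s: 4

4


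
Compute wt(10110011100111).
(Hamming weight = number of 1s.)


Counting 1s in 10110011100111

9


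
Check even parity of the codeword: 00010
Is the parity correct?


Number of 1s: 1

No, parity error (1 ones)


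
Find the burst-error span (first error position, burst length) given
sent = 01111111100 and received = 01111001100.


XOR: 00000110000

Burst at position 5, length 2


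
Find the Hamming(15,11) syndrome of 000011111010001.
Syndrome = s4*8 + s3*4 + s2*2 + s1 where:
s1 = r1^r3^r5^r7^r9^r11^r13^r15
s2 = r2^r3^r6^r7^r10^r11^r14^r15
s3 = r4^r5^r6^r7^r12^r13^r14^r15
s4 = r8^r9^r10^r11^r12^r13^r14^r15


s1=1, s2=0, s3=0, s4=0

Syndrome = 1 (error at position 1)


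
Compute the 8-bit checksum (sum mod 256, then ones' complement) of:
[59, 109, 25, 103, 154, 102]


Sum = 552 mod 256 = 40
Complement = 215

215


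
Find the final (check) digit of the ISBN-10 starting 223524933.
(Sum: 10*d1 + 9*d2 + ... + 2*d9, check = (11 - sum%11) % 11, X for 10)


Weighted sum: 180
180 mod 11 = 4

Check digit: 7


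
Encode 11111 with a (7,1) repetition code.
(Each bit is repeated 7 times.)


Each bit -> 7 copies

11111111111111111111111111111111111


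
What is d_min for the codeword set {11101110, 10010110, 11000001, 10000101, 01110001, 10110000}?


Comparing all pairs, minimum distance: 2
Can detect 1 errors, correct 0 errors

2


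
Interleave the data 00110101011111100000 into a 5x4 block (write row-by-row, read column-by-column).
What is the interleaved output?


Matrix:
  0011
  0101
  0111
  1110
  0000
Read columns: 00010011101011011100

00010011101011011100


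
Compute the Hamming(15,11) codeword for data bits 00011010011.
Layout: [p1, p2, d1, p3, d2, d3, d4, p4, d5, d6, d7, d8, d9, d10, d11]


Parity bits: p1=0, p2=0, p3=1, p4=0

000100101010011


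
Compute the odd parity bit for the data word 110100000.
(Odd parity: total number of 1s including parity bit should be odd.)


Number of 1s in data: 3
Parity bit: 0

0


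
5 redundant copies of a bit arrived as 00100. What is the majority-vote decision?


Ones: 1 out of 5
Threshold: 3

0 (1/5 voted 1)


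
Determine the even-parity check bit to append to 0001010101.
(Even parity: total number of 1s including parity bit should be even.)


Number of 1s in data: 4
Parity bit: 0

0


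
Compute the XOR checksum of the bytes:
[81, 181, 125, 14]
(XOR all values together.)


XOR chain: 81 ^ 181 ^ 125 ^ 14 = 151

151


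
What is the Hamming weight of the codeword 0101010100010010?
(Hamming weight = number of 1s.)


Counting 1s in 0101010100010010

6


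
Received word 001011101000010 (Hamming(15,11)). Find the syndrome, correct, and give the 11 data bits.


Syndrome = 0: no error detected

Data: 11111000010 (no errors)


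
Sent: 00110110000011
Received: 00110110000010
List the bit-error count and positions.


XOR: 00000000000001

1 error(s) at position(s): 13


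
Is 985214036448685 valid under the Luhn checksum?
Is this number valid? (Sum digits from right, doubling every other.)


Luhn sum = 83
83 mod 10 = 3

Invalid (Luhn sum mod 10 = 3)


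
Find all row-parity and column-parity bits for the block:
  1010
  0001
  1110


Row parities: 011
Column parities: 0101

Row P: 011, Col P: 0101, Corner: 0


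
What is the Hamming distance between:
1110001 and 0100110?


XOR: 1010111
Count of 1s: 5

5


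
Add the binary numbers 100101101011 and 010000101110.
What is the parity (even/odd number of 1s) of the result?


100101101011 = 2411
010000101110 = 1070
Sum = 3481 = 110110011001
1s count = 7

odd parity (7 ones in 110110011001)


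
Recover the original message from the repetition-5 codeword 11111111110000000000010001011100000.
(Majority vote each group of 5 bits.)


Groups: 11111, 11111, 00000, 00000, 01000, 10111, 00000
Majority votes: 1100010

1100010


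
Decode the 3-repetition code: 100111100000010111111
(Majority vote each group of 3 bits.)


Groups: 100, 111, 100, 000, 010, 111, 111
Majority votes: 0100011

0100011


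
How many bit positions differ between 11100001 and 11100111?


XOR: 00000110
Count of 1s: 2

2


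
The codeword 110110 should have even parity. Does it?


Number of 1s: 4

Yes, parity is correct (4 ones)


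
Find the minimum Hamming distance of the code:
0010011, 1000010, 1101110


Comparing all pairs, minimum distance: 3
Can detect 2 errors, correct 1 errors

3


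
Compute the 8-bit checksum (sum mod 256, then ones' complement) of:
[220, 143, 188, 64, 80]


Sum = 695 mod 256 = 183
Complement = 72

72


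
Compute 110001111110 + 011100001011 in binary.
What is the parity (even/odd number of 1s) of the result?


110001111110 = 3198
011100001011 = 1803
Sum = 5001 = 1001110001001
1s count = 6

even parity (6 ones in 1001110001001)


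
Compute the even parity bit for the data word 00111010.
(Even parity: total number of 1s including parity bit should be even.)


Number of 1s in data: 4
Parity bit: 0

0


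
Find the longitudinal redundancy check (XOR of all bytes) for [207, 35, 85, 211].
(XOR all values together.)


XOR chain: 207 ^ 35 ^ 85 ^ 211 = 106

106


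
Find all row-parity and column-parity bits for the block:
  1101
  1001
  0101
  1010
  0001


Row parities: 10001
Column parities: 1010

Row P: 10001, Col P: 1010, Corner: 0


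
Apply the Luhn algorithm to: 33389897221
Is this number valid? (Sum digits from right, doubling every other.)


Luhn sum = 56
56 mod 10 = 6

Invalid (Luhn sum mod 10 = 6)


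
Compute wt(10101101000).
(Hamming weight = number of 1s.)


Counting 1s in 10101101000

5


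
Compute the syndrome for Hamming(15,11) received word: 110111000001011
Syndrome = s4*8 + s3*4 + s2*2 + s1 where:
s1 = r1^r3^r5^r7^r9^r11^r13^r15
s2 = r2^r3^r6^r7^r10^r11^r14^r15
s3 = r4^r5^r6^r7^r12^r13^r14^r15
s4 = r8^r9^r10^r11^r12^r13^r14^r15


s1=1, s2=0, s3=0, s4=1

Syndrome = 9 (error at position 9)


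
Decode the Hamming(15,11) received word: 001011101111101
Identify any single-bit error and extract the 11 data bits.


Syndrome = 1: error at position 1

Data: 11111111101 (corrected bit 1)


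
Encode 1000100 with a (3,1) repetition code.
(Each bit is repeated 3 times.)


Each bit -> 3 copies

111000000000111000000


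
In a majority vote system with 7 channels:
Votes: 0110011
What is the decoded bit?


Ones: 4 out of 7
Threshold: 4

1 (4/7 voted 1)


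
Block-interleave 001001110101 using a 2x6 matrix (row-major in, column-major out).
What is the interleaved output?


Matrix:
  001001
  110101
Read columns: 010110010011

010110010011


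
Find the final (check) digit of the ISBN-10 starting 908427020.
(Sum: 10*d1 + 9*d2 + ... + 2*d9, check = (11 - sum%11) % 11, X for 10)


Weighted sum: 235
235 mod 11 = 4

Check digit: 7


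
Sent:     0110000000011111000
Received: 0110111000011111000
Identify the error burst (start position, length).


XOR: 0000111000000000000

Burst at position 4, length 3


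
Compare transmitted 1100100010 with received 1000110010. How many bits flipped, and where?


XOR: 0100010000

2 error(s) at position(s): 1, 5


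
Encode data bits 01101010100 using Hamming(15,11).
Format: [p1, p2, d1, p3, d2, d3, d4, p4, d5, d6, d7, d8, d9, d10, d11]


Parity bits: p1=0, p2=0, p3=1, p4=1

000111011010100


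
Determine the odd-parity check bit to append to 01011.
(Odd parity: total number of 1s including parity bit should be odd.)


Number of 1s in data: 3
Parity bit: 0

0


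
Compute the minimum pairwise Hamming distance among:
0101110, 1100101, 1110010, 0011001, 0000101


Comparing all pairs, minimum distance: 2
Can detect 1 errors, correct 0 errors

2


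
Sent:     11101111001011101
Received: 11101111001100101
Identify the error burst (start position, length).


XOR: 00000000000111000

Burst at position 11, length 3


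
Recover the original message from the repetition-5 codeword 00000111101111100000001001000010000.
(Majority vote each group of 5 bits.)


Groups: 00000, 11110, 11111, 00000, 00100, 10000, 10000
Majority votes: 0110000

0110000


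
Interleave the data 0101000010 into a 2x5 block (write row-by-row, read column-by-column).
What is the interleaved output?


Matrix:
  01010
  00010
Read columns: 0010001100

0010001100


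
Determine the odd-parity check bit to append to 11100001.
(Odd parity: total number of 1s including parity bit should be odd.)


Number of 1s in data: 4
Parity bit: 1

1


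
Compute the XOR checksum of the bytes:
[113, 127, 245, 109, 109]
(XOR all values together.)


XOR chain: 113 ^ 127 ^ 245 ^ 109 ^ 109 = 251

251


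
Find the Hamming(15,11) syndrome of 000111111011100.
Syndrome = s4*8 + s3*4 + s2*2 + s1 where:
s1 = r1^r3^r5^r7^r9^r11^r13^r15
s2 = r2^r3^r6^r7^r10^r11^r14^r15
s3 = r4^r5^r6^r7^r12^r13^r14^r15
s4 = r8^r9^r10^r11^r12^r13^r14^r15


s1=1, s2=1, s3=0, s4=1

Syndrome = 11 (error at position 11)


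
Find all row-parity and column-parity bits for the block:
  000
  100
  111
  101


Row parities: 0110
Column parities: 110

Row P: 0110, Col P: 110, Corner: 0


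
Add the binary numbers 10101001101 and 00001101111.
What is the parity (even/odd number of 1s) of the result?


10101001101 = 1357
00001101111 = 111
Sum = 1468 = 10110111100
1s count = 7

odd parity (7 ones in 10110111100)


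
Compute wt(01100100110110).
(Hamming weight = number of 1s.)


Counting 1s in 01100100110110

7


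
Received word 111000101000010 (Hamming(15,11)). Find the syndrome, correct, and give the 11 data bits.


Syndrome = 0: no error detected

Data: 10011000010 (no errors)


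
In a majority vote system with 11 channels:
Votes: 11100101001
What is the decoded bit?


Ones: 6 out of 11
Threshold: 6

1 (6/11 voted 1)


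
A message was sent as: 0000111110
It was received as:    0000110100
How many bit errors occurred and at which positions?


XOR: 0000001010

2 error(s) at position(s): 6, 8


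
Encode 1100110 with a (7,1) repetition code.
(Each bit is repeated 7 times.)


Each bit -> 7 copies

1111111111111100000000000000111111111111110000000


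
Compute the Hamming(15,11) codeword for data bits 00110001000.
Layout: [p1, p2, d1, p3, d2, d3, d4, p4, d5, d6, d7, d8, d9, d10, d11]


Parity bits: p1=1, p2=0, p3=1, p4=1

100101110001000


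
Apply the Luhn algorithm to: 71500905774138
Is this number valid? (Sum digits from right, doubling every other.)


Luhn sum = 56
56 mod 10 = 6

Invalid (Luhn sum mod 10 = 6)


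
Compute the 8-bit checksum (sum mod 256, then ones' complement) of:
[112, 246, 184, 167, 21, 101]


Sum = 831 mod 256 = 63
Complement = 192

192


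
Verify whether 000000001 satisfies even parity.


Number of 1s: 1

No, parity error (1 ones)


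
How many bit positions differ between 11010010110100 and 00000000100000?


XOR: 11010010010100
Count of 1s: 6

6


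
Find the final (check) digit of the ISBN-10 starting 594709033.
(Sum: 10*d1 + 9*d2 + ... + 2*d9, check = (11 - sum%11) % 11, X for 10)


Weighted sum: 272
272 mod 11 = 8

Check digit: 3


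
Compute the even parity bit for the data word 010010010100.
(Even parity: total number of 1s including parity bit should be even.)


Number of 1s in data: 4
Parity bit: 0

0


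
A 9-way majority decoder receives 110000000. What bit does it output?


Ones: 2 out of 9
Threshold: 5

0 (2/9 voted 1)


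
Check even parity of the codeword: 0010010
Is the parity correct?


Number of 1s: 2

Yes, parity is correct (2 ones)


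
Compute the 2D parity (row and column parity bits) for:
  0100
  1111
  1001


Row parities: 100
Column parities: 0010

Row P: 100, Col P: 0010, Corner: 1


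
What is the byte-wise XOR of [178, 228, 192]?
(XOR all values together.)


XOR chain: 178 ^ 228 ^ 192 = 150

150


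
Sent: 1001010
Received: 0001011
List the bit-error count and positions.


XOR: 1000001

2 error(s) at position(s): 0, 6


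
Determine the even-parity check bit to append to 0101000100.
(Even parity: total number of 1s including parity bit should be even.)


Number of 1s in data: 3
Parity bit: 1

1


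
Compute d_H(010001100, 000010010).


XOR: 010011110
Count of 1s: 5

5


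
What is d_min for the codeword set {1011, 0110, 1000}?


Comparing all pairs, minimum distance: 2
Can detect 1 errors, correct 0 errors

2


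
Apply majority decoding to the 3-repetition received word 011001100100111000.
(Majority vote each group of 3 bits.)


Groups: 011, 001, 100, 100, 111, 000
Majority votes: 100010

100010


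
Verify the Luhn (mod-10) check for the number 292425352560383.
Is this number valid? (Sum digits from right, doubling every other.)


Luhn sum = 50
50 mod 10 = 0

Valid (Luhn sum mod 10 = 0)


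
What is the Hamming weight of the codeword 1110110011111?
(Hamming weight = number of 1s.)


Counting 1s in 1110110011111

10


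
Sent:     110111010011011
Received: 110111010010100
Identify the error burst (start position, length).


XOR: 000000000001111

Burst at position 11, length 4


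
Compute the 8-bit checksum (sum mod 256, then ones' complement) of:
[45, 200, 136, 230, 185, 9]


Sum = 805 mod 256 = 37
Complement = 218

218


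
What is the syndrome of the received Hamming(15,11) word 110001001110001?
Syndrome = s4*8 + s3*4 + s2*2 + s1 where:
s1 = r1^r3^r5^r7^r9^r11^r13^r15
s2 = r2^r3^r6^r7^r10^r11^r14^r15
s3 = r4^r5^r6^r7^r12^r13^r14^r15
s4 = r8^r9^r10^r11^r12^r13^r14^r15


s1=0, s2=1, s3=0, s4=0

Syndrome = 2 (error at position 2)


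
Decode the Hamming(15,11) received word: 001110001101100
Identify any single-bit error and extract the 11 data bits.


Syndrome = 0: no error detected

Data: 11001101100 (no errors)


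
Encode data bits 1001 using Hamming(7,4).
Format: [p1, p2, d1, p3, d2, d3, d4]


Parity bits: p1=0, p2=0, p3=1

0011001


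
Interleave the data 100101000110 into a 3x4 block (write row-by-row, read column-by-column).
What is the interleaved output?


Matrix:
  1001
  0100
  0110
Read columns: 100011001100

100011001100


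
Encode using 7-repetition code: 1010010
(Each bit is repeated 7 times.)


Each bit -> 7 copies

1111111000000011111110000000000000011111110000000


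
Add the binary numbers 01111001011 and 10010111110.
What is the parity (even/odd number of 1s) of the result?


01111001011 = 971
10010111110 = 1214
Sum = 2185 = 100010001001
1s count = 4

even parity (4 ones in 100010001001)


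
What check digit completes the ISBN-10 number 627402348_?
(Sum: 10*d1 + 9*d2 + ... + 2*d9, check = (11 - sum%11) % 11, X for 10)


Weighted sum: 212
212 mod 11 = 3

Check digit: 8


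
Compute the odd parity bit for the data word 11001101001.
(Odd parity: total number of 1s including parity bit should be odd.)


Number of 1s in data: 6
Parity bit: 1

1


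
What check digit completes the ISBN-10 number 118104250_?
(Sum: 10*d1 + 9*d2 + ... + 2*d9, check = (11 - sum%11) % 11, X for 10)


Weighted sum: 133
133 mod 11 = 1

Check digit: X


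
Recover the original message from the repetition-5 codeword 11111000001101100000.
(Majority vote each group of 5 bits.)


Groups: 11111, 00000, 11011, 00000
Majority votes: 1010

1010


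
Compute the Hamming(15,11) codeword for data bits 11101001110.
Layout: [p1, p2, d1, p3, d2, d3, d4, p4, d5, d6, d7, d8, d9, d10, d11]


Parity bits: p1=0, p2=1, p3=1, p4=0

011111001001110


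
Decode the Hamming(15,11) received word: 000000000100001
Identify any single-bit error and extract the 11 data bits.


Syndrome = 5: error at position 5

Data: 01000100001 (corrected bit 5)


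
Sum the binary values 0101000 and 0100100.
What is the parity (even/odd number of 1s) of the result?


0101000 = 40
0100100 = 36
Sum = 76 = 1001100
1s count = 3

odd parity (3 ones in 1001100)


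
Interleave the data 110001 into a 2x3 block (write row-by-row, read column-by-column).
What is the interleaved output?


Matrix:
  110
  001
Read columns: 101001

101001


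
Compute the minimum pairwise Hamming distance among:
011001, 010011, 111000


Comparing all pairs, minimum distance: 2
Can detect 1 errors, correct 0 errors

2


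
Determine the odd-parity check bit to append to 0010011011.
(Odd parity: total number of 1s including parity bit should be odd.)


Number of 1s in data: 5
Parity bit: 0

0


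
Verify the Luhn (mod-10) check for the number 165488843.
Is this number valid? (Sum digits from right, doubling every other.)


Luhn sum = 51
51 mod 10 = 1

Invalid (Luhn sum mod 10 = 1)


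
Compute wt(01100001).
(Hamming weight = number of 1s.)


Counting 1s in 01100001

3


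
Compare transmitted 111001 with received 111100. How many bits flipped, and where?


XOR: 000101

2 error(s) at position(s): 3, 5


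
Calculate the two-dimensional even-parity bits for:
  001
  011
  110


Row parities: 100
Column parities: 100

Row P: 100, Col P: 100, Corner: 1


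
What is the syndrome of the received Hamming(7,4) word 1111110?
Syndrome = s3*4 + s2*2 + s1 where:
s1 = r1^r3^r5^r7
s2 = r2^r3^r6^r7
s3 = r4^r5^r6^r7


s1=1, s2=1, s3=1

Syndrome = 7 (error at position 7)


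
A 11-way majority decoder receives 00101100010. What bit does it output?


Ones: 4 out of 11
Threshold: 6

0 (4/11 voted 1)


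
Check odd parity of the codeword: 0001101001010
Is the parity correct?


Number of 1s: 5

Yes, parity is correct (5 ones)


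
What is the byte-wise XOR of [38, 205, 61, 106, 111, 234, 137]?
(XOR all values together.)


XOR chain: 38 ^ 205 ^ 61 ^ 106 ^ 111 ^ 234 ^ 137 = 176

176


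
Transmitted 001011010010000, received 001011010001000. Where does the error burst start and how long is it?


XOR: 000000000011000

Burst at position 10, length 2


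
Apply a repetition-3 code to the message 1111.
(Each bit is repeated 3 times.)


Each bit -> 3 copies

111111111111


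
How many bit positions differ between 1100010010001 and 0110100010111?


XOR: 1010110000110
Count of 1s: 6

6


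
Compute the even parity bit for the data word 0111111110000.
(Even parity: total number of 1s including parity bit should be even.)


Number of 1s in data: 8
Parity bit: 0

0


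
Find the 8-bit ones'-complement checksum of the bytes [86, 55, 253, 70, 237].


Sum = 701 mod 256 = 189
Complement = 66

66


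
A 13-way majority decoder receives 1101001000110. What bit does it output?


Ones: 6 out of 13
Threshold: 7

0 (6/13 voted 1)


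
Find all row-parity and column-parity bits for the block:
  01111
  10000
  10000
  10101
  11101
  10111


Row parities: 011100
Column parities: 10000

Row P: 011100, Col P: 10000, Corner: 1


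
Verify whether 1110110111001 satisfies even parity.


Number of 1s: 9

No, parity error (9 ones)


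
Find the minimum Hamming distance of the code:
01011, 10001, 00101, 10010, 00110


Comparing all pairs, minimum distance: 2
Can detect 1 errors, correct 0 errors

2


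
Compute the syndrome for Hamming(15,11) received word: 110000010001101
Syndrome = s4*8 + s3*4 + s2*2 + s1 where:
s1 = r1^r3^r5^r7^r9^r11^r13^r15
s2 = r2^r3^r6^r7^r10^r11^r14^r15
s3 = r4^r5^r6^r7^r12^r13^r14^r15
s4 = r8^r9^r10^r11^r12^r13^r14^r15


s1=1, s2=0, s3=1, s4=0

Syndrome = 5 (error at position 5)


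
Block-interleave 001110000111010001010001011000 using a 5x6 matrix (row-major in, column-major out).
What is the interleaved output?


Matrix:
  001110
  000111
  010001
  010001
  011000
Read columns: 000000011110001110001100001110

000000011110001110001100001110


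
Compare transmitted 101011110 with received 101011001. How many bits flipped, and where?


XOR: 000000111

3 error(s) at position(s): 6, 7, 8


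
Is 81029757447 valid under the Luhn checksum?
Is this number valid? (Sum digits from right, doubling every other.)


Luhn sum = 57
57 mod 10 = 7

Invalid (Luhn sum mod 10 = 7)


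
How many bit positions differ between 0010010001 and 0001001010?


XOR: 0011011011
Count of 1s: 6

6


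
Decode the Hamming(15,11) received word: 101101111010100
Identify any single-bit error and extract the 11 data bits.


Syndrome = 0: no error detected

Data: 10111010100 (no errors)


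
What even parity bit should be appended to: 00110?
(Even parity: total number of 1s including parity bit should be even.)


Number of 1s in data: 2
Parity bit: 0

0


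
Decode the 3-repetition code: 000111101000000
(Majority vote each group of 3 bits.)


Groups: 000, 111, 101, 000, 000
Majority votes: 01100

01100


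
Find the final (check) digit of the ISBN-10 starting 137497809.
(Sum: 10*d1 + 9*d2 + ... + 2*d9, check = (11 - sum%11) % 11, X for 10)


Weighted sum: 260
260 mod 11 = 7

Check digit: 4


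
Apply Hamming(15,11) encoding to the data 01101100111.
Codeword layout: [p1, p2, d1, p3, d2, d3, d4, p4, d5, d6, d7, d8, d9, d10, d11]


Parity bits: p1=0, p2=0, p3=1, p4=1

000111011100111


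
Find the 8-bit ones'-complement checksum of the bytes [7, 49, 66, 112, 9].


Sum = 243 mod 256 = 243
Complement = 12

12


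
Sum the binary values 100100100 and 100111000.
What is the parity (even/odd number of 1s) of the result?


100100100 = 292
100111000 = 312
Sum = 604 = 1001011100
1s count = 5

odd parity (5 ones in 1001011100)


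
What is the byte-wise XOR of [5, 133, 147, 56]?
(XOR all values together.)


XOR chain: 5 ^ 133 ^ 147 ^ 56 = 43

43


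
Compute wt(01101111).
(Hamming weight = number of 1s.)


Counting 1s in 01101111

6


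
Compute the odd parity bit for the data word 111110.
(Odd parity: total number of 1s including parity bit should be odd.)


Number of 1s in data: 5
Parity bit: 0

0


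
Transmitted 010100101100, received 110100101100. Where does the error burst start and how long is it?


XOR: 100000000000

Burst at position 0, length 1


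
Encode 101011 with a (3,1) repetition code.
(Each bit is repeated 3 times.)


Each bit -> 3 copies

111000111000111111


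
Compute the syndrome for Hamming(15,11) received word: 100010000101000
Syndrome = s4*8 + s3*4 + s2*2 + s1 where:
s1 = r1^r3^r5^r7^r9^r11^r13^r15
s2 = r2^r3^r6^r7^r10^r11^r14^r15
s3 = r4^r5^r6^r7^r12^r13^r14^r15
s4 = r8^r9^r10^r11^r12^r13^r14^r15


s1=0, s2=1, s3=0, s4=0

Syndrome = 2 (error at position 2)


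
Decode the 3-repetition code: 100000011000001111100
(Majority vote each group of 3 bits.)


Groups: 100, 000, 011, 000, 001, 111, 100
Majority votes: 0010010

0010010


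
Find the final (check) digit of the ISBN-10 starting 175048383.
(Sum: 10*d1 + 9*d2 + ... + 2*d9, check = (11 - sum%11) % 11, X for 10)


Weighted sum: 219
219 mod 11 = 10

Check digit: 1


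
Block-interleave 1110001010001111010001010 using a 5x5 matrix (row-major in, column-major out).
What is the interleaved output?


Matrix:
  11100
  01010
  00111
  10100
  01010
Read columns: 1001011001101100110100100

1001011001101100110100100


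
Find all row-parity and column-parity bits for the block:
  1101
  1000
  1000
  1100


Row parities: 1110
Column parities: 0001

Row P: 1110, Col P: 0001, Corner: 1


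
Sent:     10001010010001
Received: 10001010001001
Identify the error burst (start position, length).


XOR: 00000000011000

Burst at position 9, length 2


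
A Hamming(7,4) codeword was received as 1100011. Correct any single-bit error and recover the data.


Syndrome = 2: error at position 2

Data: 0011 (corrected bit 2)


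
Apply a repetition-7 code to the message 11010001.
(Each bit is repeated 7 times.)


Each bit -> 7 copies

11111111111111000000011111110000000000000000000001111111


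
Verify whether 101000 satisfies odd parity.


Number of 1s: 2

No, parity error (2 ones)


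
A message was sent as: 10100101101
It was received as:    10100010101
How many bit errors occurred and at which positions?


XOR: 00000111000

3 error(s) at position(s): 5, 6, 7


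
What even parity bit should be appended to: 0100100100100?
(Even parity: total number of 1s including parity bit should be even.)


Number of 1s in data: 4
Parity bit: 0

0


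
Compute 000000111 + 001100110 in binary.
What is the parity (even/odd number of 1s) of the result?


000000111 = 7
001100110 = 102
Sum = 109 = 1101101
1s count = 5

odd parity (5 ones in 1101101)


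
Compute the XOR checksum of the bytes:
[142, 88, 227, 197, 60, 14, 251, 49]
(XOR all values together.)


XOR chain: 142 ^ 88 ^ 227 ^ 197 ^ 60 ^ 14 ^ 251 ^ 49 = 8

8


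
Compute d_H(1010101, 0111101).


XOR: 1101000
Count of 1s: 3

3


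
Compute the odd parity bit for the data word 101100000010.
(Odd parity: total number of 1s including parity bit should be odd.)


Number of 1s in data: 4
Parity bit: 1

1


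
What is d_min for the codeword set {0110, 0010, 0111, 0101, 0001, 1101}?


Comparing all pairs, minimum distance: 1
Can detect 0 errors, correct 0 errors

1


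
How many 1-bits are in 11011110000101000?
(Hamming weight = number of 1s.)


Counting 1s in 11011110000101000

8


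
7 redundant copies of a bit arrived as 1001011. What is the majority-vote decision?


Ones: 4 out of 7
Threshold: 4

1 (4/7 voted 1)


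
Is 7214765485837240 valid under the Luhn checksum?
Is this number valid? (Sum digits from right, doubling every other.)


Luhn sum = 66
66 mod 10 = 6

Invalid (Luhn sum mod 10 = 6)


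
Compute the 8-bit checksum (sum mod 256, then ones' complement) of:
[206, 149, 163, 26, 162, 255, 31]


Sum = 992 mod 256 = 224
Complement = 31

31


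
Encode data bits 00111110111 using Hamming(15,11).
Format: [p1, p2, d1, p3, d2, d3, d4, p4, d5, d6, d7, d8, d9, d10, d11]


Parity bits: p1=1, p2=0, p3=1, p4=0

100101101110111


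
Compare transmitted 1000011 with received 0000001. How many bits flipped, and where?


XOR: 1000010

2 error(s) at position(s): 0, 5


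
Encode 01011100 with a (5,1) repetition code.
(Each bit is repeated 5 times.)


Each bit -> 5 copies

0000011111000001111111111111110000000000


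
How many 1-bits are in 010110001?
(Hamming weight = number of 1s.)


Counting 1s in 010110001

4


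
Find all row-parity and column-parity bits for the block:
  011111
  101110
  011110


Row parities: 100
Column parities: 101111

Row P: 100, Col P: 101111, Corner: 1


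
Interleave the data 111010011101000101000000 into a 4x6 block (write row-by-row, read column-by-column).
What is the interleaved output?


Matrix:
  111010
  011101
  000101
  000000
Read columns: 100011001100011010000110

100011001100011010000110


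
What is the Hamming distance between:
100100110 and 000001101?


XOR: 100101011
Count of 1s: 5

5


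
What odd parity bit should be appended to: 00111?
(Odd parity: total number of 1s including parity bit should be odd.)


Number of 1s in data: 3
Parity bit: 0

0


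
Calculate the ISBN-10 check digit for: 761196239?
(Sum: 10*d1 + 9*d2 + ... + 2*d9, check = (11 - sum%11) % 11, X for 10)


Weighted sum: 258
258 mod 11 = 5

Check digit: 6


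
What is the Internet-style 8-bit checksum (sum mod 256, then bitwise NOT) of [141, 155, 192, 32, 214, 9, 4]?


Sum = 747 mod 256 = 235
Complement = 20

20


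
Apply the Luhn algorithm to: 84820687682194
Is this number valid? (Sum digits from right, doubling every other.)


Luhn sum = 69
69 mod 10 = 9

Invalid (Luhn sum mod 10 = 9)


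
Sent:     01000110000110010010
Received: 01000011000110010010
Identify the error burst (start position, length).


XOR: 00000101000000000000

Burst at position 5, length 3


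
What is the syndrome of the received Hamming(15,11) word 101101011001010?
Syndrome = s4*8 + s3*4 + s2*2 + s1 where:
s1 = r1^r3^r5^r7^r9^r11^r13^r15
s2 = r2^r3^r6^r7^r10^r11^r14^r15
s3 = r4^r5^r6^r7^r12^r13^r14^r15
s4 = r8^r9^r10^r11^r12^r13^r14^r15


s1=1, s2=1, s3=0, s4=0

Syndrome = 3 (error at position 3)


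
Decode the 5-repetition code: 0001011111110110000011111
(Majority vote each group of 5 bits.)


Groups: 00010, 11111, 11011, 00000, 11111
Majority votes: 01101

01101


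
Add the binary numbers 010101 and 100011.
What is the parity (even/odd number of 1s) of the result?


010101 = 21
100011 = 35
Sum = 56 = 111000
1s count = 3

odd parity (3 ones in 111000)


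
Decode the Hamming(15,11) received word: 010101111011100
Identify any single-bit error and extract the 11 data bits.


Syndrome = 12: error at position 12

Data: 00111010100 (corrected bit 12)


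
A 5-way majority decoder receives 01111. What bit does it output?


Ones: 4 out of 5
Threshold: 3

1 (4/5 voted 1)


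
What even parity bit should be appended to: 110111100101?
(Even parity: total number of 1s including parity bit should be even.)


Number of 1s in data: 8
Parity bit: 0

0


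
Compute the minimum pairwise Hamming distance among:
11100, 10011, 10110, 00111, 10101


Comparing all pairs, minimum distance: 2
Can detect 1 errors, correct 0 errors

2


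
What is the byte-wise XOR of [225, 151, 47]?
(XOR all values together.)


XOR chain: 225 ^ 151 ^ 47 = 89

89


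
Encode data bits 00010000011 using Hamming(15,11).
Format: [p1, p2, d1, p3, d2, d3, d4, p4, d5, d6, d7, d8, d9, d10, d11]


Parity bits: p1=0, p2=1, p3=1, p4=0

010100100000011


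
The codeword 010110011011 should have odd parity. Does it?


Number of 1s: 7

Yes, parity is correct (7 ones)


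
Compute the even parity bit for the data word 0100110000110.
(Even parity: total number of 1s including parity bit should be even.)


Number of 1s in data: 5
Parity bit: 1

1


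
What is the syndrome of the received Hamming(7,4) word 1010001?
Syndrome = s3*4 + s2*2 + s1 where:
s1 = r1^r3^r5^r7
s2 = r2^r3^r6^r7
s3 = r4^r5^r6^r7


s1=1, s2=0, s3=1

Syndrome = 5 (error at position 5)


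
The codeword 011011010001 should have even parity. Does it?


Number of 1s: 6

Yes, parity is correct (6 ones)


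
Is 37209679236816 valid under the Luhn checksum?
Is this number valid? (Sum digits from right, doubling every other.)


Luhn sum = 72
72 mod 10 = 2

Invalid (Luhn sum mod 10 = 2)


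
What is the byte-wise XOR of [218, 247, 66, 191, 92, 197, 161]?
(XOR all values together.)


XOR chain: 218 ^ 247 ^ 66 ^ 191 ^ 92 ^ 197 ^ 161 = 232

232


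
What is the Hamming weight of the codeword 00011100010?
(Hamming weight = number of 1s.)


Counting 1s in 00011100010

4


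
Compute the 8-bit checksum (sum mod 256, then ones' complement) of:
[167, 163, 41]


Sum = 371 mod 256 = 115
Complement = 140

140


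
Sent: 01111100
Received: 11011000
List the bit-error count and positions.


XOR: 10100100

3 error(s) at position(s): 0, 2, 5


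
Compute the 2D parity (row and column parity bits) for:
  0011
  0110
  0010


Row parities: 001
Column parities: 0111

Row P: 001, Col P: 0111, Corner: 1


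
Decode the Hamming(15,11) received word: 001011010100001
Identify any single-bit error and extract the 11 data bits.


Syndrome = 13: error at position 13

Data: 11100100101 (corrected bit 13)


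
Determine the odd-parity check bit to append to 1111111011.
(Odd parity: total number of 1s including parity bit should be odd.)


Number of 1s in data: 9
Parity bit: 0

0


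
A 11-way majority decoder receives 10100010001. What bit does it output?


Ones: 4 out of 11
Threshold: 6

0 (4/11 voted 1)


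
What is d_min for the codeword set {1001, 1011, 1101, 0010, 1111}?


Comparing all pairs, minimum distance: 1
Can detect 0 errors, correct 0 errors

1


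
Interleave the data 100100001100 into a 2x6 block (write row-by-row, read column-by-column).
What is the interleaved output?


Matrix:
  100100
  001100
Read columns: 100001110000

100001110000


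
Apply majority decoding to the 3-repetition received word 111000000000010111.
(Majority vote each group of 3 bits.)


Groups: 111, 000, 000, 000, 010, 111
Majority votes: 100001

100001


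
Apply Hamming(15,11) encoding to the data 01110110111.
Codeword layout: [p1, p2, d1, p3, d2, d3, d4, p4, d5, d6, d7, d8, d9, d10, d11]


Parity bits: p1=1, p2=0, p3=0, p4=1

100011110110111


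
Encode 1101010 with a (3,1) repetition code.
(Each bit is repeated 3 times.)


Each bit -> 3 copies

111111000111000111000


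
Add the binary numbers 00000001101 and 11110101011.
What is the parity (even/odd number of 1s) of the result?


00000001101 = 13
11110101011 = 1963
Sum = 1976 = 11110111000
1s count = 7

odd parity (7 ones in 11110111000)


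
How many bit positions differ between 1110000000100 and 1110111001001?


XOR: 0000111001101
Count of 1s: 6

6


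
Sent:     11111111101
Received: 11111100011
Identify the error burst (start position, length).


XOR: 00000011110

Burst at position 6, length 4


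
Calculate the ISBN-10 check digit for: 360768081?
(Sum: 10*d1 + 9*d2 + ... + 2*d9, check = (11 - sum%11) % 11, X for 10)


Weighted sum: 235
235 mod 11 = 4

Check digit: 7


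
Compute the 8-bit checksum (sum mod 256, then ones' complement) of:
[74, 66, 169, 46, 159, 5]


Sum = 519 mod 256 = 7
Complement = 248

248


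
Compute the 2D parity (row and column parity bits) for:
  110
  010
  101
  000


Row parities: 0100
Column parities: 001

Row P: 0100, Col P: 001, Corner: 1


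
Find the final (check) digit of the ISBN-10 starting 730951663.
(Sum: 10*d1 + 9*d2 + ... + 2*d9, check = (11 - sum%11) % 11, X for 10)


Weighted sum: 243
243 mod 11 = 1

Check digit: X


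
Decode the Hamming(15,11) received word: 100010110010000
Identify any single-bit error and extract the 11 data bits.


Syndrome = 0: no error detected

Data: 01010010000 (no errors)


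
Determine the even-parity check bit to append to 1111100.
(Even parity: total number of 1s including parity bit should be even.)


Number of 1s in data: 5
Parity bit: 1

1


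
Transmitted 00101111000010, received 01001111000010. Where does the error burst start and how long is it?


XOR: 01100000000000

Burst at position 1, length 2


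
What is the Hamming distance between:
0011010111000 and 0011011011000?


XOR: 0000001100000
Count of 1s: 2

2


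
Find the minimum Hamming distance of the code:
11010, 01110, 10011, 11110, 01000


Comparing all pairs, minimum distance: 1
Can detect 0 errors, correct 0 errors

1


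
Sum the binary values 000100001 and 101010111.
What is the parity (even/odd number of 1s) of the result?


000100001 = 33
101010111 = 343
Sum = 376 = 101111000
1s count = 5

odd parity (5 ones in 101111000)


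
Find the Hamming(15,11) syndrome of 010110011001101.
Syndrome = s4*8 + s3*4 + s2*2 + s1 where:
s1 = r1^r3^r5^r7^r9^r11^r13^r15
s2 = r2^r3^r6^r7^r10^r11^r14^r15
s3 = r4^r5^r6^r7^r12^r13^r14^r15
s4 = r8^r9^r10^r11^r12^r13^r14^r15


s1=0, s2=0, s3=1, s4=1

Syndrome = 12 (error at position 12)
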